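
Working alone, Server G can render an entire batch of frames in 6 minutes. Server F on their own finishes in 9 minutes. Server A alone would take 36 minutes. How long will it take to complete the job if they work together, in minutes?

Combined rate: 1/6 + 1/9 + 1/36 = (6 + 4 + 1)/36 = 11/36 per minute.
Time = 1 ÷ (11/36) = 36/11 minutes.

36/11 minutes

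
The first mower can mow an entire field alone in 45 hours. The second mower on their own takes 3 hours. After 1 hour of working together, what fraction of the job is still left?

29/45

Combined rate: 1/45 + 1/3 = (1 + 15)/45 = 16/45 per hour.
In 1 hour they complete 1·16/45 = 16/45 of the job.
So 29/45 remains.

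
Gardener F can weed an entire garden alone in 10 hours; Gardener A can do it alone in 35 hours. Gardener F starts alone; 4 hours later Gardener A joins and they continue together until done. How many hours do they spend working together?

14/3 hours

In 4 hours Gardener F does 4/10 = 2/5 of the job, leaving 3/5.
Gardener F and Gardener A together work at 9/70 per hour, so finishing takes 3/5 ÷ 9/70 = 14/3 hours.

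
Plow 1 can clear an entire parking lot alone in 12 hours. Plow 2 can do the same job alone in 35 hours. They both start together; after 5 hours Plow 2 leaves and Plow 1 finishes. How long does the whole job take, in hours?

In the first 5 hours the combined rate is 47/420, so 47/84 of the job is done, leaving 37/84.
After Plow 2 leaves the rate is 1/12 per hour; the remaining 37/84 takes 37/7 hours.
Total = 5 + 37/7 = 72/7 hours.

72/7 hours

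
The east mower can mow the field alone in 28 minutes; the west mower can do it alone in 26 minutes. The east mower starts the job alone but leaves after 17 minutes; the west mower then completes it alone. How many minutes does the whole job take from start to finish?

In 17 minutes the east mower does 17/28 of the job, leaving 11/28.
The west mower works at 1/26 per minute, so finishing takes 11/28 ÷ 1/26 = 143/14 minutes.
Total time = 17 + 143/14 = 381/14 minutes.

381/14 minutes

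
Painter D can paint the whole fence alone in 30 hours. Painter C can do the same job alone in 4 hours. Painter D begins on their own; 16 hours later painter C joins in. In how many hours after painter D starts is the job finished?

In the first 16 hours painter D alone does 16/30 = 8/15 of the job, leaving 7/15.
Once everyone is working, combined rate: 1/30 + 1/4 = (2 + 15)/60 = 17/60 per hour.
Remaining 7/15 at 17/60 per hour takes 28/17 hours.
Total from the start = 16 + 28/17 = 300/17 hours.

300/17 hours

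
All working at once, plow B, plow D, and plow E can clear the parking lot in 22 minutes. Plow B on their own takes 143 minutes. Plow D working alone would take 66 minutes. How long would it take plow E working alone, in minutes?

Combined rate is 1/22 per minute.
Known contribution: 1/143 + 1/66 = (6 + 13)/858 = 19/858 per minute.
So plow E's rate is 1/22 − 19/858 = 10/429, meaning 429/10 minutes alone.

429/10 minutes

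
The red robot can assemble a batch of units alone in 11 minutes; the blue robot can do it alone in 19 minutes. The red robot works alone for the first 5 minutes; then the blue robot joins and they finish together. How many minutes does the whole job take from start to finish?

44/5 minutes

In 5 minutes the red robot does 5/11 of the job, leaving 6/11.
The red robot and the blue robot together work at 30/209 per minute, so finishing takes 6/11 ÷ 30/209 = 19/5 minutes.
Total time = 5 + 19/5 = 44/5 minutes.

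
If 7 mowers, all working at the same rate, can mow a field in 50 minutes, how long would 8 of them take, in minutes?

175/4 minutes

Total work is 7·50 = 350 mower-minutes.
With 8 mowers: 350/8 = 175/4 minutes.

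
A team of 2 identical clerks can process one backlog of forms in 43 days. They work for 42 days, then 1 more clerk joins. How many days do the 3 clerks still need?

2/3 days

One clerk does 1/86 of the job per day.
After 42 days with 2 clerks, 42/43 is done (1/43 left).
With 3 clerks the rate is 3/86, so the rest takes 1/43 ÷ 3/86 = 2/3 days.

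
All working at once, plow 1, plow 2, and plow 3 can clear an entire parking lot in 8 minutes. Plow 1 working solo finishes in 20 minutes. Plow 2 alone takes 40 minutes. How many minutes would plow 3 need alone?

Combined rate is 1/8 per minute.
Known contribution: 1/20 + 1/40 = (2 + 1)/40 = 3/40 per minute.
So plow 3's rate is 1/8 − 3/40 = 1/20, meaning 20 minutes alone.

20 minutes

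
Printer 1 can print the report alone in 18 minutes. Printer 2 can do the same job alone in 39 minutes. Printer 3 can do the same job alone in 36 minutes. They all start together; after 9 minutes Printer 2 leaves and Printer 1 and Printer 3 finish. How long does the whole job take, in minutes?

120/13 minutes

In the first 9 minutes the combined rate is 17/156, so 51/52 of the job is done, leaving 1/52.
After Printer 2 leaves the rate is 1/12 per minute; the remaining 1/52 takes 3/13 minutes.
Total = 9 + 3/13 = 120/13 minutes.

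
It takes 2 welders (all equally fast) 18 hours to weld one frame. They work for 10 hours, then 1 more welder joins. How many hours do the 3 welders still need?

16/3 hours

One welder does 1/36 of the job per hour.
After 10 hours with 2 welders, 5/9 is done (4/9 left).
With 3 welders the rate is 3/36 = 1/12, so the rest takes 4/9 ÷ 1/12 = 16/3 hours.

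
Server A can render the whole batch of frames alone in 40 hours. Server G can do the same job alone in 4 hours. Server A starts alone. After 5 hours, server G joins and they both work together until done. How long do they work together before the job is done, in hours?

In the first 5 hours server A alone does 5/40 = 1/8 of the job, leaving 7/8.
Once everyone is working, combined rate: 1/40 + 1/4 = (1 + 10)/40 = 11/40 per hour.
Remaining 7/8 at 11/40 per hour takes 35/11 hours.

35/11 hours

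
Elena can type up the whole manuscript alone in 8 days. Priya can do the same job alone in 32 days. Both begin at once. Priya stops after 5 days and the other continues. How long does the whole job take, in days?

In the first 5 days the combined rate is 5/32, so 25/32 of the job is done, leaving 7/32.
After Priya leaves the rate is 1/8 per day; the remaining 7/32 takes 7/4 days.
Total = 5 + 7/4 = 27/4 days.

27/4 days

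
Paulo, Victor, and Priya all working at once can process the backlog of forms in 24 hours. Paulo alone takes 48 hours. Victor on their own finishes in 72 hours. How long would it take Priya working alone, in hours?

144 hours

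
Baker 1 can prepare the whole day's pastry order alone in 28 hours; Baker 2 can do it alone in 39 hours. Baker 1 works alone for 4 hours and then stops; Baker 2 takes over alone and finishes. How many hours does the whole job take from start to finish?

In 4 hours Baker 1 does 4/28 = 1/7 of the job, leaving 6/7.
Baker 2 works at 1/39 per hour, so finishing takes 6/7 ÷ 1/39 = 234/7 hours.
Total time = 4 + 234/7 = 262/7 hours.

262/7 hours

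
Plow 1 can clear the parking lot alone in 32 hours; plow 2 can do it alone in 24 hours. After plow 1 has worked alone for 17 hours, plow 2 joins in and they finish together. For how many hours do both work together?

In 17 hours plow 1 does 17/32 of the job, leaving 15/32.
Plow 1 and plow 2 together work at 7/96 per hour, so finishing takes 15/32 ÷ 7/96 = 45/7 hours.

45/7 hours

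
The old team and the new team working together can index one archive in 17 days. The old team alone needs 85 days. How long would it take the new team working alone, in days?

85/4 days

Combined rate is 1/17 per day.
Known contribution: 1/85 per day.
So the new team's rate is 1/17 − 1/85 = 4/85, meaning 85/4 days alone.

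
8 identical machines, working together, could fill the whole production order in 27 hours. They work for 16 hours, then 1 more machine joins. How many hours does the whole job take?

One machine does 1/216 of the job per hour.
After 16 hours with 8 machines, 16/27 is done (11/27 left).
With 9 machines the rate is 9/216 = 1/24, so the rest takes 11/27 ÷ 1/24 = 88/9 hours.
Total = 16 + 88/9 = 232/9 hours.

232/9 hours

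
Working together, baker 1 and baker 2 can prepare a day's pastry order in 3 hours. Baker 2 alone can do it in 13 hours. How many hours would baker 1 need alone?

Combined rate is 1/3 per hour.
Known contribution: 1/13 per hour.
So baker 1's rate is 1/3 − 1/13 = 10/39, meaning 39/10 hours alone.

39/10 hours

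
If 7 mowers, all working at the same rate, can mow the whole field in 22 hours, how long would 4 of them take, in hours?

77/2 hours

Total work is 7·22 = 154 mower-hours.
With 4 mowers: 154/4 = 77/2 hours.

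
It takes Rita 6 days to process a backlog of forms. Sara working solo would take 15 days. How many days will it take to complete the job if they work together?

30/7 days

Combined rate: 1/6 + 1/15 = (5 + 2)/30 = 7/30 per day.
Time = 1 ÷ (7/30) = 30/7 days.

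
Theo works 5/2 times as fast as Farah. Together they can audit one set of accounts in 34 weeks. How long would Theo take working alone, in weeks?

238/5 weeks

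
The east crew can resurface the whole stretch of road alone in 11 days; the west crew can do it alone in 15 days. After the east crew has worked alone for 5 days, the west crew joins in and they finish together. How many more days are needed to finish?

In 5 days the east crew does 5/11 of the job, leaving 6/11.
The east crew and the west crew together work at 26/165 per day, so finishing takes 6/11 ÷ 26/165 = 45/13 days.

45/13 days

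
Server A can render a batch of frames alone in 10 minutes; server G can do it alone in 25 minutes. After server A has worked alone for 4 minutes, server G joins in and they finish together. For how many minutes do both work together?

30/7 minutes

In 4 minutes server A does 4/10 = 2/5 of the job, leaving 3/5.
Server A and server G together work at 7/50 per minute, so finishing takes 3/5 ÷ 7/50 = 30/7 minutes.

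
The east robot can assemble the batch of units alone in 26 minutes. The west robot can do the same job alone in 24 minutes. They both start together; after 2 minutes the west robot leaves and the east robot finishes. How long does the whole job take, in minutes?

In the first 2 minutes the combined rate is 25/312, so 25/156 of the job is done, leaving 131/156.
After the west robot leaves the rate is 1/26 per minute; the remaining 131/156 takes 131/6 minutes.
Total = 2 + 131/6 = 143/6 minutes.

143/6 minutes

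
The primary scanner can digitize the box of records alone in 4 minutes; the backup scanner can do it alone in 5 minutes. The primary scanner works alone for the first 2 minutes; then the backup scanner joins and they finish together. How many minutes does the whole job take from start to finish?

28/9 minutes

In 2 minutes the primary scanner does 2/4 = 1/2 of the job, leaving 1/2.
The primary scanner and the backup scanner together work at 9/20 per minute, so finishing takes 1/2 ÷ 9/20 = 10/9 minutes.
Total time = 2 + 10/9 = 28/9 minutes.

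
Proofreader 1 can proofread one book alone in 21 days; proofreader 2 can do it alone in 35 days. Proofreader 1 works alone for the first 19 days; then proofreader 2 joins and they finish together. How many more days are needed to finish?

In 19 days proofreader 1 does 19/21 of the job, leaving 2/21.
Proofreader 1 and proofreader 2 together work at 8/105 per day, so finishing takes 2/21 ÷ 8/105 = 5/4 days.

5/4 days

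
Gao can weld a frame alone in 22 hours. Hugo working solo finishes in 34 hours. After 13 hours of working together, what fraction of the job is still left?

Combined rate: 1/22 + 1/34 = (17 + 11)/374 = 28/374 = 14/187 per hour.
In 13 hours they complete 13·14/187 = 182/187 of the job.
So 5/187 remains.

5/187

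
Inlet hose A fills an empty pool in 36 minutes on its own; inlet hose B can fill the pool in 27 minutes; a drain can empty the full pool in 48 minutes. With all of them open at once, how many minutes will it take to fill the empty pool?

432/19 minutes

Net rate = 1/36 + 1/27 − 1/48 = (12 + 16 − 9)/432 = 19/432 per minute.
Filling time = 1 ÷ (19/432) = 432/19 minutes.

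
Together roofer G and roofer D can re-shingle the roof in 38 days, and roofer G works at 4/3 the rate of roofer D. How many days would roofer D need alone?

266/3 days

Let roofer D's rate be r; then roofer G's rate is (4/3)r, so together (4/3 + 1)r = (7/3)r = 1/38.
Thus r = 3/266 per day.
Roofer D alone: 266/3 days; roofer G alone: 133/2 days.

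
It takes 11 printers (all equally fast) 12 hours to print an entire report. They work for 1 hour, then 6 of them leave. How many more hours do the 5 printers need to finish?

121/5 hours

One printer does 1/132 of the job per hour.
After 1 hour with 11 printers, 1/12 is done (11/12 left).
With 5 printers the rate is 5/132, so the rest takes 11/12 ÷ 5/132 = 121/5 hours.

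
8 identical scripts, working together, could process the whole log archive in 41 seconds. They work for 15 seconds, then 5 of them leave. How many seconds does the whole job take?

One script does 1/328 of the job per second.
After 15 seconds with 8 scripts, 15/41 is done (26/41 left).
With 3 scripts the rate is 3/328, so the rest takes 26/41 ÷ 3/328 = 208/3 seconds.
Total = 15 + 208/3 = 253/3 seconds.

253/3 seconds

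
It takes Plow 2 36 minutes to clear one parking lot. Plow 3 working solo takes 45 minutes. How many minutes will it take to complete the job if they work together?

20 minutes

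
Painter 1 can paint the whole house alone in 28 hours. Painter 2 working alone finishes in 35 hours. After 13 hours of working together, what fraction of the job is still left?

Combined rate: 1/28 + 1/35 = (5 + 4)/140 = 9/140 per hour.
In 13 hours they complete 13·9/140 = 117/140 of the job.
So 23/140 remains.

23/140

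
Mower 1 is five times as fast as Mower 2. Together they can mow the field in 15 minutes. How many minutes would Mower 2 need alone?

90 minutes

Let Mower 2's rate be r; then Mower 1's rate is 5r, so together (5 + 1)r = 6r = 1/15.
Thus r = 1/90 per minute.
Mower 2 alone: 90 minutes; Mower 1 alone: 18 minutes.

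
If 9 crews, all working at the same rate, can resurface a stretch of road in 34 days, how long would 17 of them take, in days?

Total work is 9·34 = 306 crew-days.
With 17 crews: 306/17 = 18 days.

18 days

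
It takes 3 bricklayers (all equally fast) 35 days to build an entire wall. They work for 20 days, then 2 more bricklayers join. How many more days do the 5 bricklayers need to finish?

9 days

One bricklayer does 1/105 of the job per day.
After 20 days with 3 bricklayers, 4/7 is done (3/7 left).
With 5 bricklayers the rate is 5/105 = 1/21, so the rest takes 3/7 ÷ 1/21 = 9 days.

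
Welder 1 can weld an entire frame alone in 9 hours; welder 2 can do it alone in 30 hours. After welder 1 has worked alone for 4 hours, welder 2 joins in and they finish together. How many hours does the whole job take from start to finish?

In 4 hours welder 1 does 4/9 of the job, leaving 5/9.
Welder 1 and welder 2 together work at 13/90 per hour, so finishing takes 5/9 ÷ 13/90 = 50/13 hours.
Total time = 4 + 50/13 = 102/13 hours.

102/13 hours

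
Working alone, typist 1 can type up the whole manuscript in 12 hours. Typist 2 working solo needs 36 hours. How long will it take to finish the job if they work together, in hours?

9 hours

Combined rate: 1/12 + 1/36 = (3 + 1)/36 = 4/36 = 1/9 per hour.
Time = 1 ÷ (1/9) = 9 hours.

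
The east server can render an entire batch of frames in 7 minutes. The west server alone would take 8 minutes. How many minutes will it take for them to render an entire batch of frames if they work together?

56/15 minutes

Combined rate: 1/7 + 1/8 = (8 + 7)/56 = 15/56 per minute.
Time = 1 ÷ (15/56) = 56/15 minutes.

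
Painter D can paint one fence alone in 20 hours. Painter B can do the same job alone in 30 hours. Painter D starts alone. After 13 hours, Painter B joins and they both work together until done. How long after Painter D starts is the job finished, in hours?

In the first 13 hours Painter D alone does 13/20 of the job, leaving 7/20.
Once everyone is working, combined rate: 1/20 + 1/30 = (3 + 2)/60 = 5/60 = 1/12 per hour.
Remaining 7/20 at 1/12 per hour takes 21/5 hours.
Total from the start = 13 + 21/5 = 86/5 hours.

86/5 hours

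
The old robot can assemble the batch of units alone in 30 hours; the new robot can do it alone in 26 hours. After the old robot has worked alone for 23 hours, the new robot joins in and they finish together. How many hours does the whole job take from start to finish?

105/4 hours

In 23 hours the old robot does 23/30 of the job, leaving 7/30.
The old robot and the new robot together work at 14/195 per hour, so finishing takes 7/30 ÷ 14/195 = 13/4 hours.
Total time = 23 + 13/4 = 105/4 hours.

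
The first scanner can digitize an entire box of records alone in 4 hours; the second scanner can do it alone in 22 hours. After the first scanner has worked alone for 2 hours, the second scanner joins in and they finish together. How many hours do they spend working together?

In 2 hours the first scanner does 2/4 = 1/2 of the job, leaving 1/2.
The first scanner and the second scanner together work at 13/44 per hour, so finishing takes 1/2 ÷ 13/44 = 22/13 hours.

22/13 hours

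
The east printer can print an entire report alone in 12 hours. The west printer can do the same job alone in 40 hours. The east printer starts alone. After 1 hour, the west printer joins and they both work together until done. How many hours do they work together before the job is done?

110/13 hours

In the first 1 hour the east printer alone does 1/12 of the job, leaving 11/12.
Once everyone is working, combined rate: 1/12 + 1/40 = (10 + 3)/120 = 13/120 per hour.
Remaining 11/12 at 13/120 per hour takes 110/13 hours.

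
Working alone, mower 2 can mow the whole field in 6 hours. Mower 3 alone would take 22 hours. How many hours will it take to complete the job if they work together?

Combined rate: 1/6 + 1/22 = (11 + 3)/66 = 14/66 = 7/33 per hour.
Time = 1 ÷ (7/33) = 33/7 hours.

33/7 hours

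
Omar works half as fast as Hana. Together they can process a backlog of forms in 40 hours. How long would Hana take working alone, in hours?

60 hours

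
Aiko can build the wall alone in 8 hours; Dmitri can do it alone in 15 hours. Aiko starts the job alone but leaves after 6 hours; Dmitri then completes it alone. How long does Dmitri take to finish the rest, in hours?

In 6 hours Aiko does 6/8 = 3/4 of the job, leaving 1/4.
Dmitri works at 1/15 per hour, so finishing takes 1/4 ÷ 1/15 = 15/4 hours.

15/4 hours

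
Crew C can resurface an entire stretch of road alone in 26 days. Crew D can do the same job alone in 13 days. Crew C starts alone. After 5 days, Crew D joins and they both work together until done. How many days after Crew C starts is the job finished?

12 days

In the first 5 days Crew C alone does 5/26 of the job, leaving 21/26.
Once everyone is working, combined rate: 1/26 + 1/13 = (1 + 2)/26 = 3/26 per day.
Remaining 21/26 at 3/26 per day takes 7 days.
Total from the start = 5 + 7 = 12 days.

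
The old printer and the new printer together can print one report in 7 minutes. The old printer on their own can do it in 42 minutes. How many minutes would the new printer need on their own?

42/5 minutes

Combined rate is 1/7 per minute.
Known contribution: 1/42 per minute.
So the new printer's rate is 1/7 − 1/42 = 5/42, meaning 42/5 minutes alone.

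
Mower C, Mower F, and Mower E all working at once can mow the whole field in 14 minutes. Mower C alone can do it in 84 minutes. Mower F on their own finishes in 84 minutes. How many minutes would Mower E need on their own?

21 minutes

Combined rate is 1/14 per minute.
Known contribution: 1/84 + 1/84 = (1 + 1)/84 = 2/84 = 1/42 per minute.
So Mower E's rate is 1/14 − 1/42 = 1/21, meaning 21 minutes alone.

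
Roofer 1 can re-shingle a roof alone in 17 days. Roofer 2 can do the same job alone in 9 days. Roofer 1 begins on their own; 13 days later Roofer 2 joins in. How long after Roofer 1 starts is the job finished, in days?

In the first 13 days Roofer 1 alone does 13/17 of the job, leaving 4/17.
Once everyone is working, combined rate: 1/17 + 1/9 = (9 + 17)/153 = 26/153 per day.
Remaining 4/17 at 26/153 per day takes 18/13 days.
Total from the start = 13 + 18/13 = 187/13 days.

187/13 days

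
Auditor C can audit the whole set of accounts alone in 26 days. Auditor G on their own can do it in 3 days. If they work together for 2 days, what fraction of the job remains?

Combined rate: 1/26 + 1/3 = (3 + 26)/78 = 29/78 per day.
In 2 days they complete 2·29/78 = 29/39 of the job.
So 10/39 remains.

10/39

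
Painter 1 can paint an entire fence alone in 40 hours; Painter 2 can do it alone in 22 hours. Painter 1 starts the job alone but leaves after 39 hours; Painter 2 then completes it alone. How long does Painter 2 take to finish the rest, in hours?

In 39 hours Painter 1 does 39/40 of the job, leaving 1/40.
Painter 2 works at 1/22 per hour, so finishing takes 1/40 ÷ 1/22 = 11/20 hours.

11/20 hours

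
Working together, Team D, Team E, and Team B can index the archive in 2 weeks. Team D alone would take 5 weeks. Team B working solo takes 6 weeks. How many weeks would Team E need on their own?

15/2 weeks

Combined rate is 1/2 per week.
Known contribution: 1/5 + 1/6 = (6 + 5)/30 = 11/30 per week.
So Team E's rate is 1/2 − 11/30 = 2/15, meaning 15/2 weeks alone.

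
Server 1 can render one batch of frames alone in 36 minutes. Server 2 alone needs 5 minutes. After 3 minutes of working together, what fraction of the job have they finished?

Combined rate: 1/36 + 1/5 = (5 + 36)/180 = 41/180 per minute.
In 3 minutes they complete 3·41/180 = 41/60 of the job.

41/60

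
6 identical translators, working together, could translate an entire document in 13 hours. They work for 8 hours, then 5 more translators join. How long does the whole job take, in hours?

118/11 hours

One translator does 1/78 of the job per hour.
After 8 hours with 6 translators, 8/13 is done (5/13 left).
With 11 translators the rate is 11/78, so the rest takes 5/13 ÷ 11/78 = 30/11 hours.
Total = 8 + 30/11 = 118/11 hours.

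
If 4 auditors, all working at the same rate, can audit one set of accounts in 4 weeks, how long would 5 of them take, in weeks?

16/5 weeks

Total work is 4·4 = 16 auditor-weeks.
With 5 auditors: 16/5 weeks.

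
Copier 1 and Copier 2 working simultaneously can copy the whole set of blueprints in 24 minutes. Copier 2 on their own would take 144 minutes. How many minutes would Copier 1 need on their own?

144/5 minutes

Combined rate is 1/24 per minute.
Known contribution: 1/144 per minute.
So Copier 1's rate is 1/24 − 1/144 = 5/144, meaning 144/5 minutes alone.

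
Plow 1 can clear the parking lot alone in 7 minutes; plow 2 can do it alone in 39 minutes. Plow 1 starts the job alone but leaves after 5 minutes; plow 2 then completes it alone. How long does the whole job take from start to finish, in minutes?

113/7 minutes

In 5 minutes plow 1 does 5/7 of the job, leaving 2/7.
Plow 2 works at 1/39 per minute, so finishing takes 2/7 ÷ 1/39 = 78/7 minutes.
Total time = 5 + 78/7 = 113/7 minutes.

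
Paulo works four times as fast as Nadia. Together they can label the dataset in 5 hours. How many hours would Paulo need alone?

25/4 hours

Let Nadia's rate be r; then Paulo's rate is 4r, so together (4 + 1)r = 5r = 1/5.
Thus r = 1/25 per hour.
Nadia alone: 25 hours; Paulo alone: 25/4 hours.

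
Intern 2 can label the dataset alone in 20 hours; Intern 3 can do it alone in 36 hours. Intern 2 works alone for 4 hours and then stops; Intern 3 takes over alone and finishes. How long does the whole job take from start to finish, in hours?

164/5 hours

In 4 hours Intern 2 does 4/20 = 1/5 of the job, leaving 4/5.
Intern 3 works at 1/36 per hour, so finishing takes 4/5 ÷ 1/36 = 144/5 hours.
Total time = 4 + 144/5 = 164/5 hours.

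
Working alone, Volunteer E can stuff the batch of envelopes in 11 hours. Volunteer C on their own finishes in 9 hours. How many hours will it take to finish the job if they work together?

99/20 hours

With two workers the combined time is the product over the sum: 11·9/(11+9) = 99/20 hours.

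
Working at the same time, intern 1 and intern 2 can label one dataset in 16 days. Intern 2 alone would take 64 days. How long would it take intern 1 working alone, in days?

Combined rate is 1/16 per day.
Known contribution: 1/64 per day.
So intern 1's rate is 1/16 − 1/64 = 3/64, meaning 64/3 days alone.

64/3 days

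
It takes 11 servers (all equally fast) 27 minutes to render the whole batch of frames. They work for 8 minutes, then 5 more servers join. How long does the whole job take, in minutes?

One server does 1/297 of the job per minute.
After 8 minutes with 11 servers, 8/27 is done (19/27 left).
With 16 servers the rate is 16/297, so the rest takes 19/27 ÷ 16/297 = 209/16 minutes.
Total = 8 + 209/16 = 337/16 minutes.

337/16 minutes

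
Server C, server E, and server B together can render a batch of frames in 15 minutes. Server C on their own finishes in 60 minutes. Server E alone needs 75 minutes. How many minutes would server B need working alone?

Combined rate is 1/15 per minute.
Known contribution: 1/60 + 1/75 = (5 + 4)/300 = 9/300 = 3/100 per minute.
So server B's rate is 1/15 − 3/100 = 11/300, meaning 300/11 minutes alone.

300/11 minutes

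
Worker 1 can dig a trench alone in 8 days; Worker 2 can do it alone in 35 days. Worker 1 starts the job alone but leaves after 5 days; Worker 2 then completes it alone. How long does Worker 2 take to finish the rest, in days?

In 5 days Worker 1 does 5/8 of the job, leaving 3/8.
Worker 2 works at 1/35 per day, so finishing takes 3/8 ÷ 1/35 = 105/8 days.

105/8 days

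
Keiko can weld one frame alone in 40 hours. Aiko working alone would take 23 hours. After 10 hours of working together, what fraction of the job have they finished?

63/92

Combined rate: 1/40 + 1/23 = (23 + 40)/920 = 63/920 per hour.
In 10 hours they complete 10·63/920 = 63/92 of the job.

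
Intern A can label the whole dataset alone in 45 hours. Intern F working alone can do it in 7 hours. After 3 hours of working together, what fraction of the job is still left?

53/105

Combined rate: 1/45 + 1/7 = (7 + 45)/315 = 52/315 per hour.
In 3 hours they complete 3·52/315 = 52/105 of the job.
So 53/105 remains.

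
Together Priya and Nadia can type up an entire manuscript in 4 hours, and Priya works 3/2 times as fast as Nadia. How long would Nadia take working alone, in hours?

Let Nadia's rate be r; then Priya's rate is (3/2)r, so together (3/2 + 1)r = (5/2)r = 1/4.
Thus r = 1/10 per hour.
Nadia alone: 10 hours; Priya alone: 20/3 hours.

10 hours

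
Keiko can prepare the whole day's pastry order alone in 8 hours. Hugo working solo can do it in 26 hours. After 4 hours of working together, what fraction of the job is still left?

Combined rate: 1/8 + 1/26 = (13 + 4)/104 = 17/104 per hour.
In 4 hours they complete 4·17/104 = 17/26 of the job.
So 9/26 remains.

9/26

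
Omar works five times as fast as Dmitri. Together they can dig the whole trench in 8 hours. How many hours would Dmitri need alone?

Let Dmitri's rate be r; then Omar's rate is 5r, so together (5 + 1)r = 6r = 1/8.
Thus r = 1/48 per hour.
Dmitri alone: 48 hours; Omar alone: 48/5 hours.

48 hours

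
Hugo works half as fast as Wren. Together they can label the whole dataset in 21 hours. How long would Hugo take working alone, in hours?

Let Wren's rate be r; then Hugo's rate is (1/2)r, so together (1/2 + 1)r = (3/2)r = 1/21.
Thus r = 2/63 per hour.
Wren alone: 63/2 hours; Hugo alone: 63 hours.

63 hours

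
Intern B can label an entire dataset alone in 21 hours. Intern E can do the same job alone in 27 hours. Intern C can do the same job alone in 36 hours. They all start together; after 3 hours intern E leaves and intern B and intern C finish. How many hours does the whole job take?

224/19 hours

In the first 3 hours the combined rate is 85/756, so 85/252 of the job is done, leaving 167/252.
After intern E leaves the rate is 19/252 per hour; the remaining 167/252 takes 167/19 hours.
Total = 3 + 167/19 = 224/19 hours.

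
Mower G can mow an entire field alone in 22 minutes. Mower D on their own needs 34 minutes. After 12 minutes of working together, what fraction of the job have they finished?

168/187

Combined rate: 1/22 + 1/34 = (17 + 11)/374 = 28/374 = 14/187 per minute.
In 12 minutes they complete 12·14/187 = 168/187 of the job.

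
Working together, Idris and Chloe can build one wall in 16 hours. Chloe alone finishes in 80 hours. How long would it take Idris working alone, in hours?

Combined rate is 1/16 per hour.
Known contribution: 1/80 per hour.
So Idris's rate is 1/16 − 1/80 = 1/20, meaning 20 hours alone.

20 hours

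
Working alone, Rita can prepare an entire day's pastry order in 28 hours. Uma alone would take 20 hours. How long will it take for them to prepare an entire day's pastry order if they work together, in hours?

35/3 hours

Combined rate: 1/28 + 1/20 = (5 + 7)/140 = 12/140 = 3/35 per hour.
Time = 1 ÷ (3/35) = 35/3 hours.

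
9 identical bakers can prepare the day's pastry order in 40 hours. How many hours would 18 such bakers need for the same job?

Total work is 9·40 = 360 baker-hours.
With 18 bakers: 360/18 = 20 hours.

20 hours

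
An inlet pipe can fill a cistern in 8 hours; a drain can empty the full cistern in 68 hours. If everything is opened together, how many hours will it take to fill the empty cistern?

136/15 hours

Net rate = 1/8 − 1/68 = (17 − 2)/136 = 15/136 per hour.
Filling time = 1 ÷ (15/136) = 136/15 hours.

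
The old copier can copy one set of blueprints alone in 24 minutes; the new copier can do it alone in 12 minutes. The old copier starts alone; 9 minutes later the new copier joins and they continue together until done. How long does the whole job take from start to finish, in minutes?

14 minutes

In 9 minutes the old copier does 9/24 = 3/8 of the job, leaving 5/8.
The old copier and the new copier together work at 1/8 per minute, so finishing takes 5/8 ÷ 1/8 = 5 minutes.
Total time = 9 + 5 = 14 minutes.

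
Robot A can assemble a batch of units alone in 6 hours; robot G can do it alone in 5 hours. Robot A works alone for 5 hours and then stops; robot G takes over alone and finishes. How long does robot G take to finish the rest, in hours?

5/6 hours

In 5 hours robot A does 5/6 of the job, leaving 1/6.
Robot G works at 1/5 per hour, so finishing takes 1/6 ÷ 1/5 = 5/6 hours.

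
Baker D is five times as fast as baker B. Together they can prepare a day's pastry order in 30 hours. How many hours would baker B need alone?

180 hours

Let baker B's rate be r; then baker D's rate is 5r, so together (5 + 1)r = 6r = 1/30.
Thus r = 1/180 per hour.
Baker B alone: 180 hours; baker D alone: 36 hours.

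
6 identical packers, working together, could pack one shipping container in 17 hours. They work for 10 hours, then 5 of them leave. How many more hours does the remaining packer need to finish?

One packer does 1/102 of the job per hour.
After 10 hours with 6 packers, 10/17 is done (7/17 left).
With 1 packer the rate is 1/102, so the rest takes 7/17 ÷ 1/102 = 42 hours.

42 hours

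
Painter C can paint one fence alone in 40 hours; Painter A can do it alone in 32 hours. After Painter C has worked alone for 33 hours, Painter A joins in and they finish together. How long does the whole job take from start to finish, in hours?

325/9 hours

In 33 hours Painter C does 33/40 of the job, leaving 7/40.
Painter C and Painter A together work at 9/160 per hour, so finishing takes 7/40 ÷ 9/160 = 28/9 hours.
Total time = 33 + 28/9 = 325/9 hours.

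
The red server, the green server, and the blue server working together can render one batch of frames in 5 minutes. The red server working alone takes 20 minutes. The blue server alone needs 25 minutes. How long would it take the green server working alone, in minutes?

100/11 minutes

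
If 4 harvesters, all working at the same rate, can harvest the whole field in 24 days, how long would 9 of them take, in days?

32/3 days

Total work is 4·24 = 96 harvester-days.
With 9 harvesters: 96/9 = 32/3 days.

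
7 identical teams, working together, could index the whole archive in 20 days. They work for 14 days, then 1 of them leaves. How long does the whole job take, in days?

One team does 1/140 of the job per day.
After 14 days with 7 teams, 7/10 is done (3/10 left).
With 6 teams the rate is 6/140 = 3/70, so the rest takes 3/10 ÷ 3/70 = 7 days.
Total = 14 + 7 = 21 days.

21 days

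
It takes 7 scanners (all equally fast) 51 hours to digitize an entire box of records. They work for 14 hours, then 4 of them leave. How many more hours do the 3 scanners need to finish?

259/3 hours

One scanner does 1/357 of the job per hour.
After 14 hours with 7 scanners, 14/51 is done (37/51 left).
With 3 scanners the rate is 3/357 = 1/119, so the rest takes 37/51 ÷ 1/119 = 259/3 hours.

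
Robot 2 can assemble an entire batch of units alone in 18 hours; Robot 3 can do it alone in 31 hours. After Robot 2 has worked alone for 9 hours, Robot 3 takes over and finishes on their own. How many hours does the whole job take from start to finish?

49/2 hours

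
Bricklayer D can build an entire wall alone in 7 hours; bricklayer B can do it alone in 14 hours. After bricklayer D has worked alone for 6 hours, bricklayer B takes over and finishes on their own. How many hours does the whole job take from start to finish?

In 6 hours bricklayer D does 6/7 of the job, leaving 1/7.
Bricklayer B works at 1/14 per hour, so finishing takes 1/7 ÷ 1/14 = 2 hours.
Total time = 6 + 2 = 8 hours.

8 hours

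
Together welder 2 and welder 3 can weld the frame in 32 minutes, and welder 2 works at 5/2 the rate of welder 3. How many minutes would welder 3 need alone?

112 minutes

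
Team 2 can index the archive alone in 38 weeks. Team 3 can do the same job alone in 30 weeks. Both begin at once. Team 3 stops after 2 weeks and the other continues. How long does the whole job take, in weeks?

532/15 weeks

In the first 2 weeks the combined rate is 17/285, so 34/285 of the job is done, leaving 251/285.
After team 3 leaves the rate is 1/38 per week; the remaining 251/285 takes 502/15 weeks.
Total = 2 + 502/15 = 532/15 weeks.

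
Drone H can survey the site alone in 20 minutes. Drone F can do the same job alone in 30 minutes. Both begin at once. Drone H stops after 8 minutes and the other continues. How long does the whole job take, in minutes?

In the first 8 minutes the combined rate is 1/12, so 2/3 of the job is done, leaving 1/3.
After drone H leaves the rate is 1/30 per minute; the remaining 1/3 takes 10 minutes.
Total = 8 + 10 = 18 minutes.

18 minutes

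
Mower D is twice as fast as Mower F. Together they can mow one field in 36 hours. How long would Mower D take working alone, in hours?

54 hours

Let Mower F's rate be r; then Mower D's rate is 2r, so together (2 + 1)r = 3r = 1/36.
Thus r = 1/108 per hour.
Mower F alone: 108 hours; Mower D alone: 54 hours.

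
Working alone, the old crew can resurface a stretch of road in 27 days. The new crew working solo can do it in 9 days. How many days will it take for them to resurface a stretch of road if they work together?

27/4 days

Combined rate: 1/27 + 1/9 = (1 + 3)/27 = 4/27 per day.
Time = 1 ÷ (4/27) = 27/4 days.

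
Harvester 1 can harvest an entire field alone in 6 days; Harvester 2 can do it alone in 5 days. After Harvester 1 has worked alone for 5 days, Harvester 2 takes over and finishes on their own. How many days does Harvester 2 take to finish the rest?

5/6 days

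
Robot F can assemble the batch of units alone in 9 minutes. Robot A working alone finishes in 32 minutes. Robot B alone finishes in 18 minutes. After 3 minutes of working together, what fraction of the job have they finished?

Combined rate: 1/9 + 1/32 + 1/18 = (32 + 9 + 16)/288 = 57/288 = 19/96 per minute.
In 3 minutes they complete 3·19/96 = 19/32 of the job.

19/32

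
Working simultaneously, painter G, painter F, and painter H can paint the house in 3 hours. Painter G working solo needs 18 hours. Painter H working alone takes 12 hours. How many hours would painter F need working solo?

Combined rate is 1/3 per hour.
Known contribution: 1/18 + 1/12 = (2 + 3)/36 = 5/36 per hour.
So painter F's rate is 1/3 − 5/36 = 7/36, meaning 36/7 hours alone.

36/7 hours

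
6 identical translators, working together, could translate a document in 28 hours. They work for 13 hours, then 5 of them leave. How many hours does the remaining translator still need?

One translator does 1/168 of the job per hour.
After 13 hours with 6 translators, 13/28 is done (15/28 left).
With 1 translator the rate is 1/168, so the rest takes 15/28 ÷ 1/168 = 90 hours.

90 hours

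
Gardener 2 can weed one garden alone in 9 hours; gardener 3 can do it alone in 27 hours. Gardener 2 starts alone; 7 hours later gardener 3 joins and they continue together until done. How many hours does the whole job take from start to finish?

17/2 hours

In 7 hours gardener 2 does 7/9 of the job, leaving 2/9.
Gardener 2 and gardener 3 together work at 4/27 per hour, so finishing takes 2/9 ÷ 4/27 = 3/2 hours.
Total time = 7 + 3/2 = 17/2 hours.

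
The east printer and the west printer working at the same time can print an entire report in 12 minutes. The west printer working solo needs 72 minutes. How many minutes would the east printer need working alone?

72/5 minutes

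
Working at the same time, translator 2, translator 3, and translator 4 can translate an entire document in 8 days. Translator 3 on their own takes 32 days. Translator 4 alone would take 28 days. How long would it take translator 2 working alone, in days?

224/13 days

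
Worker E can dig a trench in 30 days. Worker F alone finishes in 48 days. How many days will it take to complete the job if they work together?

With two workers the combined time is the product over the sum: 30·48/(30+48) = 1440/78 = 240/13 days.

240/13 days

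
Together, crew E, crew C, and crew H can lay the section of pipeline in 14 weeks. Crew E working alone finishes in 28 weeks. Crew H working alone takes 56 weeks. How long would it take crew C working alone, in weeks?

56 weeks

Combined rate is 1/14 per week.
Known contribution: 1/28 + 1/56 = (2 + 1)/56 = 3/56 per week.
So crew C's rate is 1/14 − 3/56 = 1/56, meaning 56 weeks alone.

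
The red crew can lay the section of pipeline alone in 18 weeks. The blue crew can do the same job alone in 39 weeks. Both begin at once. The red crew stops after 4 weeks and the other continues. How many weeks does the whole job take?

91/3 weeks

In the first 4 weeks the combined rate is 19/234, so 38/117 of the job is done, leaving 79/117.
After the red crew leaves the rate is 1/39 per week; the remaining 79/117 takes 79/3 weeks.
Total = 4 + 79/3 = 91/3 weeks.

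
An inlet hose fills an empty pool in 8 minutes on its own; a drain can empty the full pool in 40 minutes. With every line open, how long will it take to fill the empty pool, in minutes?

Net rate = 1/8 − 1/40 = (5 − 1)/40 = 4/40 = 1/10 per minute.
Filling time = 1 ÷ (1/10) = 10 minutes.

10 minutes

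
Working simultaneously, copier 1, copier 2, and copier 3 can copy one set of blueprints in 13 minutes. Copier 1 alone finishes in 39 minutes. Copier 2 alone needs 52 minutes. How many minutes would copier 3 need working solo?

156/5 minutes

Combined rate is 1/13 per minute.
Known contribution: 1/39 + 1/52 = (4 + 3)/156 = 7/156 per minute.
So copier 3's rate is 1/13 − 7/156 = 5/156, meaning 156/5 minutes alone.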